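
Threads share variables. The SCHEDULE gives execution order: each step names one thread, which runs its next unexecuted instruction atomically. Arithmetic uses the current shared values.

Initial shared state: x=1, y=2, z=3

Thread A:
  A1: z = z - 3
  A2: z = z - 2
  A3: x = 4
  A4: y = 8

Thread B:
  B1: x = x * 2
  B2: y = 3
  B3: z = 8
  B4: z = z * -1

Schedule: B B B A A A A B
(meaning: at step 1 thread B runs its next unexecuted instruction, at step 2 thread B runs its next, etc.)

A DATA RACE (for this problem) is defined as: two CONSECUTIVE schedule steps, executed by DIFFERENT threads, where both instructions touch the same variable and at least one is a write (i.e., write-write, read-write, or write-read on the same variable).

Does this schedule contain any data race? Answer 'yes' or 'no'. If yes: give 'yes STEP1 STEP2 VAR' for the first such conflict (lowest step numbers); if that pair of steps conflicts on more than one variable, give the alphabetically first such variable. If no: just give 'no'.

Answer: yes 3 4 z

Derivation:
Steps 1,2: same thread (B). No race.
Steps 2,3: same thread (B). No race.
Steps 3,4: B(z = 8) vs A(z = z - 3). RACE on z (W-W).
Steps 4,5: same thread (A). No race.
Steps 5,6: same thread (A). No race.
Steps 6,7: same thread (A). No race.
Steps 7,8: A(r=-,w=y) vs B(r=z,w=z). No conflict.
First conflict at steps 3,4.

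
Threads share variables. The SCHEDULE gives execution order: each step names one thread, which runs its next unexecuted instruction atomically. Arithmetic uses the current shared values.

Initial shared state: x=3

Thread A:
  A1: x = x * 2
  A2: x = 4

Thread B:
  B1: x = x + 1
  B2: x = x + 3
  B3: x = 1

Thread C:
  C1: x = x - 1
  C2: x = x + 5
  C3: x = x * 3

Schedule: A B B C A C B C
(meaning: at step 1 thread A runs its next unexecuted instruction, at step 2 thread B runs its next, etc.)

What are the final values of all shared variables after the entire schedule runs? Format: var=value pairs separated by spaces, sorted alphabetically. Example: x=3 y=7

Answer: x=3

Derivation:
Step 1: thread A executes A1 (x = x * 2). Shared: x=6. PCs: A@1 B@0 C@0
Step 2: thread B executes B1 (x = x + 1). Shared: x=7. PCs: A@1 B@1 C@0
Step 3: thread B executes B2 (x = x + 3). Shared: x=10. PCs: A@1 B@2 C@0
Step 4: thread C executes C1 (x = x - 1). Shared: x=9. PCs: A@1 B@2 C@1
Step 5: thread A executes A2 (x = 4). Shared: x=4. PCs: A@2 B@2 C@1
Step 6: thread C executes C2 (x = x + 5). Shared: x=9. PCs: A@2 B@2 C@2
Step 7: thread B executes B3 (x = 1). Shared: x=1. PCs: A@2 B@3 C@2
Step 8: thread C executes C3 (x = x * 3). Shared: x=3. PCs: A@2 B@3 C@3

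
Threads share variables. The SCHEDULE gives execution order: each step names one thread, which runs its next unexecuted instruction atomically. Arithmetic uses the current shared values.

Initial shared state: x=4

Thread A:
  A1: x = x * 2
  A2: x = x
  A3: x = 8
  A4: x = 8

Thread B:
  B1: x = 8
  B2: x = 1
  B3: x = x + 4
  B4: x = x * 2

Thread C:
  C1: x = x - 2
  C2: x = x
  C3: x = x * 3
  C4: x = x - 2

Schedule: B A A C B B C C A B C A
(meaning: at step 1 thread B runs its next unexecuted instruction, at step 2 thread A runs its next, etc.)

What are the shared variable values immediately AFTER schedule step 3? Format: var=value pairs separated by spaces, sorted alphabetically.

Answer: x=16

Derivation:
Step 1: thread B executes B1 (x = 8). Shared: x=8. PCs: A@0 B@1 C@0
Step 2: thread A executes A1 (x = x * 2). Shared: x=16. PCs: A@1 B@1 C@0
Step 3: thread A executes A2 (x = x). Shared: x=16. PCs: A@2 B@1 C@0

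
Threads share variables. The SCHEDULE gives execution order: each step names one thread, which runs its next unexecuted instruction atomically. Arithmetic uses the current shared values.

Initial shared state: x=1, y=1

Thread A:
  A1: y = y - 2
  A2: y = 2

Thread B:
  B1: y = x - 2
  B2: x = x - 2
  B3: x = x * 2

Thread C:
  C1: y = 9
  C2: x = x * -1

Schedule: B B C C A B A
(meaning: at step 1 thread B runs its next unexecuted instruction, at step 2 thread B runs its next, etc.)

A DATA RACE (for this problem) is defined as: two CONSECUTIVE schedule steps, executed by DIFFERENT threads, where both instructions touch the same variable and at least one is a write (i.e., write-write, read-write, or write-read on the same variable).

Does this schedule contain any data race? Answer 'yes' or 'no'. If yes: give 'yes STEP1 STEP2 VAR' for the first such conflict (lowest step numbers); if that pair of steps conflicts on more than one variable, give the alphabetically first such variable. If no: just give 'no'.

Answer: no

Derivation:
Steps 1,2: same thread (B). No race.
Steps 2,3: B(r=x,w=x) vs C(r=-,w=y). No conflict.
Steps 3,4: same thread (C). No race.
Steps 4,5: C(r=x,w=x) vs A(r=y,w=y). No conflict.
Steps 5,6: A(r=y,w=y) vs B(r=x,w=x). No conflict.
Steps 6,7: B(r=x,w=x) vs A(r=-,w=y). No conflict.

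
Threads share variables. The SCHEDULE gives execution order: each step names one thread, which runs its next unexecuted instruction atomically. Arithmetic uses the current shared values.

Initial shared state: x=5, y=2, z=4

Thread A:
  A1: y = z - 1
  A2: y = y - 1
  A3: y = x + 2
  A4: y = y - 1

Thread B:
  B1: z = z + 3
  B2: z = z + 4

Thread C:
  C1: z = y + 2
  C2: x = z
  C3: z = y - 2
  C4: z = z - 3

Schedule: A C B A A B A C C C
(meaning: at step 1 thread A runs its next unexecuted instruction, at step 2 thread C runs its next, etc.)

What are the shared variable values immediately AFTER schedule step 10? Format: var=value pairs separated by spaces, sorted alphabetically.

Answer: x=12 y=6 z=1

Derivation:
Step 1: thread A executes A1 (y = z - 1). Shared: x=5 y=3 z=4. PCs: A@1 B@0 C@0
Step 2: thread C executes C1 (z = y + 2). Shared: x=5 y=3 z=5. PCs: A@1 B@0 C@1
Step 3: thread B executes B1 (z = z + 3). Shared: x=5 y=3 z=8. PCs: A@1 B@1 C@1
Step 4: thread A executes A2 (y = y - 1). Shared: x=5 y=2 z=8. PCs: A@2 B@1 C@1
Step 5: thread A executes A3 (y = x + 2). Shared: x=5 y=7 z=8. PCs: A@3 B@1 C@1
Step 6: thread B executes B2 (z = z + 4). Shared: x=5 y=7 z=12. PCs: A@3 B@2 C@1
Step 7: thread A executes A4 (y = y - 1). Shared: x=5 y=6 z=12. PCs: A@4 B@2 C@1
Step 8: thread C executes C2 (x = z). Shared: x=12 y=6 z=12. PCs: A@4 B@2 C@2
Step 9: thread C executes C3 (z = y - 2). Shared: x=12 y=6 z=4. PCs: A@4 B@2 C@3
Step 10: thread C executes C4 (z = z - 3). Shared: x=12 y=6 z=1. PCs: A@4 B@2 C@4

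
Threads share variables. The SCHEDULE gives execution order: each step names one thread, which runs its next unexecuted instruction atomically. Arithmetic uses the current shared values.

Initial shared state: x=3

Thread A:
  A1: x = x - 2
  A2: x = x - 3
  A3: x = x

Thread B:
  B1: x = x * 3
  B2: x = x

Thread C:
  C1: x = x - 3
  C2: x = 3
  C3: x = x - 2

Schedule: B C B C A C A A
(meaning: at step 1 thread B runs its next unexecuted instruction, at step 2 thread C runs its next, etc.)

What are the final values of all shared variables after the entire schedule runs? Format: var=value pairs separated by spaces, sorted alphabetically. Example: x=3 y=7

Step 1: thread B executes B1 (x = x * 3). Shared: x=9. PCs: A@0 B@1 C@0
Step 2: thread C executes C1 (x = x - 3). Shared: x=6. PCs: A@0 B@1 C@1
Step 3: thread B executes B2 (x = x). Shared: x=6. PCs: A@0 B@2 C@1
Step 4: thread C executes C2 (x = 3). Shared: x=3. PCs: A@0 B@2 C@2
Step 5: thread A executes A1 (x = x - 2). Shared: x=1. PCs: A@1 B@2 C@2
Step 6: thread C executes C3 (x = x - 2). Shared: x=-1. PCs: A@1 B@2 C@3
Step 7: thread A executes A2 (x = x - 3). Shared: x=-4. PCs: A@2 B@2 C@3
Step 8: thread A executes A3 (x = x). Shared: x=-4. PCs: A@3 B@2 C@3

Answer: x=-4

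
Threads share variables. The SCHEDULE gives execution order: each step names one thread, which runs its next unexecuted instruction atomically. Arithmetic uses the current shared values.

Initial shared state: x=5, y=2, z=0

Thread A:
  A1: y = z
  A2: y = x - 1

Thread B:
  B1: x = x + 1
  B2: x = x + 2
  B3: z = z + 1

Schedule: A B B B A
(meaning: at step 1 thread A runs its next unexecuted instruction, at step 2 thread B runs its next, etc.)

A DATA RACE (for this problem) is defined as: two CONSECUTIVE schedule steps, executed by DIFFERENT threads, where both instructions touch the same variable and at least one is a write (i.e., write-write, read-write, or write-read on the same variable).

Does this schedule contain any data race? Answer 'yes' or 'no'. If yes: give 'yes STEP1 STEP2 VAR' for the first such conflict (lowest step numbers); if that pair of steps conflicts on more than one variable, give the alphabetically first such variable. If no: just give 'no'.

Answer: no

Derivation:
Steps 1,2: A(r=z,w=y) vs B(r=x,w=x). No conflict.
Steps 2,3: same thread (B). No race.
Steps 3,4: same thread (B). No race.
Steps 4,5: B(r=z,w=z) vs A(r=x,w=y). No conflict.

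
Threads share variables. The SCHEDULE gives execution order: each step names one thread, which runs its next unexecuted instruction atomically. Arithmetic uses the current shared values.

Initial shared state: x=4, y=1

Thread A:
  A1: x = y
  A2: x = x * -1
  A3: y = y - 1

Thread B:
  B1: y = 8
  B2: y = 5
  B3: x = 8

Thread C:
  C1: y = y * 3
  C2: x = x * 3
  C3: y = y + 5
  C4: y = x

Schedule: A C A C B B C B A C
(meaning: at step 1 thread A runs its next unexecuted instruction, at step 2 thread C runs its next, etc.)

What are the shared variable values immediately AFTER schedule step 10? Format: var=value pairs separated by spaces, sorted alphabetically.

Answer: x=8 y=8

Derivation:
Step 1: thread A executes A1 (x = y). Shared: x=1 y=1. PCs: A@1 B@0 C@0
Step 2: thread C executes C1 (y = y * 3). Shared: x=1 y=3. PCs: A@1 B@0 C@1
Step 3: thread A executes A2 (x = x * -1). Shared: x=-1 y=3. PCs: A@2 B@0 C@1
Step 4: thread C executes C2 (x = x * 3). Shared: x=-3 y=3. PCs: A@2 B@0 C@2
Step 5: thread B executes B1 (y = 8). Shared: x=-3 y=8. PCs: A@2 B@1 C@2
Step 6: thread B executes B2 (y = 5). Shared: x=-3 y=5. PCs: A@2 B@2 C@2
Step 7: thread C executes C3 (y = y + 5). Shared: x=-3 y=10. PCs: A@2 B@2 C@3
Step 8: thread B executes B3 (x = 8). Shared: x=8 y=10. PCs: A@2 B@3 C@3
Step 9: thread A executes A3 (y = y - 1). Shared: x=8 y=9. PCs: A@3 B@3 C@3
Step 10: thread C executes C4 (y = x). Shared: x=8 y=8. PCs: A@3 B@3 C@4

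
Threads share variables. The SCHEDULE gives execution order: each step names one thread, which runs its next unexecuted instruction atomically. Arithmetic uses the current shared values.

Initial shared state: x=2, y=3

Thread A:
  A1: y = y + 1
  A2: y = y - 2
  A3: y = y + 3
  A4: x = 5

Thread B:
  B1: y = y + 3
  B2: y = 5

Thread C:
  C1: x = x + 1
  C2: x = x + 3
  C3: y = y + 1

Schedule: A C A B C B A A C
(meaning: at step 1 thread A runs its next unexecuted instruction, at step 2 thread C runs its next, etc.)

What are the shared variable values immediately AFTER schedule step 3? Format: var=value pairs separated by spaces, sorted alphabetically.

Answer: x=3 y=2

Derivation:
Step 1: thread A executes A1 (y = y + 1). Shared: x=2 y=4. PCs: A@1 B@0 C@0
Step 2: thread C executes C1 (x = x + 1). Shared: x=3 y=4. PCs: A@1 B@0 C@1
Step 3: thread A executes A2 (y = y - 2). Shared: x=3 y=2. PCs: A@2 B@0 C@1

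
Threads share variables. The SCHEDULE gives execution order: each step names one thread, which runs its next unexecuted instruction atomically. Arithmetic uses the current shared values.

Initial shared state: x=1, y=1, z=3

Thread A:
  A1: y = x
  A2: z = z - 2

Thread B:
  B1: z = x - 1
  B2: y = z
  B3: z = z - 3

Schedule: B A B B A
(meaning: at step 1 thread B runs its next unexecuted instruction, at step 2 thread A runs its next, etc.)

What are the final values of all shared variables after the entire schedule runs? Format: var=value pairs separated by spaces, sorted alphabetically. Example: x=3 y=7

Answer: x=1 y=0 z=-5

Derivation:
Step 1: thread B executes B1 (z = x - 1). Shared: x=1 y=1 z=0. PCs: A@0 B@1
Step 2: thread A executes A1 (y = x). Shared: x=1 y=1 z=0. PCs: A@1 B@1
Step 3: thread B executes B2 (y = z). Shared: x=1 y=0 z=0. PCs: A@1 B@2
Step 4: thread B executes B3 (z = z - 3). Shared: x=1 y=0 z=-3. PCs: A@1 B@3
Step 5: thread A executes A2 (z = z - 2). Shared: x=1 y=0 z=-5. PCs: A@2 B@3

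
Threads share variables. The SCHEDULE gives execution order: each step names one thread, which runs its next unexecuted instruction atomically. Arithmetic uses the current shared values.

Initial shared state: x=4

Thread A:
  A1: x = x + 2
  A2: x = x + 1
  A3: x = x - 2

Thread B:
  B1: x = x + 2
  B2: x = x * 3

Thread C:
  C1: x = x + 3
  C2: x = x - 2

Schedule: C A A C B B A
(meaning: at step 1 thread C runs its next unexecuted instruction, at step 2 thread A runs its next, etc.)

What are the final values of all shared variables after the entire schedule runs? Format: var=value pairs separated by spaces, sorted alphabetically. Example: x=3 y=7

Answer: x=28

Derivation:
Step 1: thread C executes C1 (x = x + 3). Shared: x=7. PCs: A@0 B@0 C@1
Step 2: thread A executes A1 (x = x + 2). Shared: x=9. PCs: A@1 B@0 C@1
Step 3: thread A executes A2 (x = x + 1). Shared: x=10. PCs: A@2 B@0 C@1
Step 4: thread C executes C2 (x = x - 2). Shared: x=8. PCs: A@2 B@0 C@2
Step 5: thread B executes B1 (x = x + 2). Shared: x=10. PCs: A@2 B@1 C@2
Step 6: thread B executes B2 (x = x * 3). Shared: x=30. PCs: A@2 B@2 C@2
Step 7: thread A executes A3 (x = x - 2). Shared: x=28. PCs: A@3 B@2 C@2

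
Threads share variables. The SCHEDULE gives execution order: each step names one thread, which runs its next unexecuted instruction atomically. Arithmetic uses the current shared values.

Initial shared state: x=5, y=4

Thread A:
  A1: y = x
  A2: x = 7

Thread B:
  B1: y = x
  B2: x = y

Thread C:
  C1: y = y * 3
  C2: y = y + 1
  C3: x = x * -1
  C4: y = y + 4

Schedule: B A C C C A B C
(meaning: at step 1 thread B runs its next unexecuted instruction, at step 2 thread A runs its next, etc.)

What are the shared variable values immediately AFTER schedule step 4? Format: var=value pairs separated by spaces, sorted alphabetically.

Answer: x=5 y=16

Derivation:
Step 1: thread B executes B1 (y = x). Shared: x=5 y=5. PCs: A@0 B@1 C@0
Step 2: thread A executes A1 (y = x). Shared: x=5 y=5. PCs: A@1 B@1 C@0
Step 3: thread C executes C1 (y = y * 3). Shared: x=5 y=15. PCs: A@1 B@1 C@1
Step 4: thread C executes C2 (y = y + 1). Shared: x=5 y=16. PCs: A@1 B@1 C@2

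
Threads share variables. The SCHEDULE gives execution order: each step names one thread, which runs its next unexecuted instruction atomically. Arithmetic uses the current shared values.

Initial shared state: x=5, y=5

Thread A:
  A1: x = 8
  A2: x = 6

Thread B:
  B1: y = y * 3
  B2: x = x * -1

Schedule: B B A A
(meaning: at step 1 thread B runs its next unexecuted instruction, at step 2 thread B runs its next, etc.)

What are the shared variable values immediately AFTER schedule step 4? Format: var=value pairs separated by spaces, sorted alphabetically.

Step 1: thread B executes B1 (y = y * 3). Shared: x=5 y=15. PCs: A@0 B@1
Step 2: thread B executes B2 (x = x * -1). Shared: x=-5 y=15. PCs: A@0 B@2
Step 3: thread A executes A1 (x = 8). Shared: x=8 y=15. PCs: A@1 B@2
Step 4: thread A executes A2 (x = 6). Shared: x=6 y=15. PCs: A@2 B@2

Answer: x=6 y=15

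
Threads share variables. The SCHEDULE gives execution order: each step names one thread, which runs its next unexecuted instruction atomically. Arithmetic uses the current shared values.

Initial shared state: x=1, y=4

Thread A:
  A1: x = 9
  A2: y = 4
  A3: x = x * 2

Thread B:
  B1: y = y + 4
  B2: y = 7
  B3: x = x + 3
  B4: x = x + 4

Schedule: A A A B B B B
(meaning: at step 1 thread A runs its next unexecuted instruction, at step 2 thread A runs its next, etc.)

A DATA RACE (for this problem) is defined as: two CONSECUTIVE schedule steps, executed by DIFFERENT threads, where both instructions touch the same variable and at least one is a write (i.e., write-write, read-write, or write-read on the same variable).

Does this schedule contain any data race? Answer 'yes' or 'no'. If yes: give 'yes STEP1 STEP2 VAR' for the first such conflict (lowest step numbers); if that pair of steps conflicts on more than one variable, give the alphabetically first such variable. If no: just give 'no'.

Answer: no

Derivation:
Steps 1,2: same thread (A). No race.
Steps 2,3: same thread (A). No race.
Steps 3,4: A(r=x,w=x) vs B(r=y,w=y). No conflict.
Steps 4,5: same thread (B). No race.
Steps 5,6: same thread (B). No race.
Steps 6,7: same thread (B). No race.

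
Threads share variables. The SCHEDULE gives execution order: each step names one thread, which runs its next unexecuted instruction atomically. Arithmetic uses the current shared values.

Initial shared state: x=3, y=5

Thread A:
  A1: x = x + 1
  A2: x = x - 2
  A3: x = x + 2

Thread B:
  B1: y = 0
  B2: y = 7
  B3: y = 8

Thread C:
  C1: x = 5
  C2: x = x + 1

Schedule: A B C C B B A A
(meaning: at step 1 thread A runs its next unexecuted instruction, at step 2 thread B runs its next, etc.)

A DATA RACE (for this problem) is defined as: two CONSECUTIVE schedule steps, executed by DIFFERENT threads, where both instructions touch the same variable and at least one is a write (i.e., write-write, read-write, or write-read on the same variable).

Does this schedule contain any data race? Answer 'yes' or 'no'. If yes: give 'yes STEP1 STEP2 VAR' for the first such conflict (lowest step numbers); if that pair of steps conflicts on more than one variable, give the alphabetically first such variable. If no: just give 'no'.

Answer: no

Derivation:
Steps 1,2: A(r=x,w=x) vs B(r=-,w=y). No conflict.
Steps 2,3: B(r=-,w=y) vs C(r=-,w=x). No conflict.
Steps 3,4: same thread (C). No race.
Steps 4,5: C(r=x,w=x) vs B(r=-,w=y). No conflict.
Steps 5,6: same thread (B). No race.
Steps 6,7: B(r=-,w=y) vs A(r=x,w=x). No conflict.
Steps 7,8: same thread (A). No race.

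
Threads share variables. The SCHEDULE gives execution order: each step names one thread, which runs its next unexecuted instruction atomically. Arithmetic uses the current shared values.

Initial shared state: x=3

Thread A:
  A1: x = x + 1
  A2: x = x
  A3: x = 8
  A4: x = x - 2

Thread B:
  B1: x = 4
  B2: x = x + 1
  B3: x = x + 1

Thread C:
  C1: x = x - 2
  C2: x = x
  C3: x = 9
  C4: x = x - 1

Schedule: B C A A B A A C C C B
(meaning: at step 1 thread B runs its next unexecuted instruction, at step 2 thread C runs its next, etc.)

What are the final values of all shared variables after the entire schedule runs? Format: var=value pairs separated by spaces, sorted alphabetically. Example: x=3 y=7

Answer: x=9

Derivation:
Step 1: thread B executes B1 (x = 4). Shared: x=4. PCs: A@0 B@1 C@0
Step 2: thread C executes C1 (x = x - 2). Shared: x=2. PCs: A@0 B@1 C@1
Step 3: thread A executes A1 (x = x + 1). Shared: x=3. PCs: A@1 B@1 C@1
Step 4: thread A executes A2 (x = x). Shared: x=3. PCs: A@2 B@1 C@1
Step 5: thread B executes B2 (x = x + 1). Shared: x=4. PCs: A@2 B@2 C@1
Step 6: thread A executes A3 (x = 8). Shared: x=8. PCs: A@3 B@2 C@1
Step 7: thread A executes A4 (x = x - 2). Shared: x=6. PCs: A@4 B@2 C@1
Step 8: thread C executes C2 (x = x). Shared: x=6. PCs: A@4 B@2 C@2
Step 9: thread C executes C3 (x = 9). Shared: x=9. PCs: A@4 B@2 C@3
Step 10: thread C executes C4 (x = x - 1). Shared: x=8. PCs: A@4 B@2 C@4
Step 11: thread B executes B3 (x = x + 1). Shared: x=9. PCs: A@4 B@3 C@4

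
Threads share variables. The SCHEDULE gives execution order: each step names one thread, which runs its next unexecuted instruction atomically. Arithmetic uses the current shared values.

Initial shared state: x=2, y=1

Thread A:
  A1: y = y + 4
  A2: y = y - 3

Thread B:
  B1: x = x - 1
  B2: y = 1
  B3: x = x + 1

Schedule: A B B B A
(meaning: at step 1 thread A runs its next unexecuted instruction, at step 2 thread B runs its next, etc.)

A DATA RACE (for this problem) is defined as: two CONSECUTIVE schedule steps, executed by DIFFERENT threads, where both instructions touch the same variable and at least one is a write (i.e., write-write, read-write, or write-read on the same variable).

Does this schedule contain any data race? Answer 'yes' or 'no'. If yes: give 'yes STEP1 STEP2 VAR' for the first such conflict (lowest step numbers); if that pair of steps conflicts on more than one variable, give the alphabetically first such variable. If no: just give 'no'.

Steps 1,2: A(r=y,w=y) vs B(r=x,w=x). No conflict.
Steps 2,3: same thread (B). No race.
Steps 3,4: same thread (B). No race.
Steps 4,5: B(r=x,w=x) vs A(r=y,w=y). No conflict.

Answer: no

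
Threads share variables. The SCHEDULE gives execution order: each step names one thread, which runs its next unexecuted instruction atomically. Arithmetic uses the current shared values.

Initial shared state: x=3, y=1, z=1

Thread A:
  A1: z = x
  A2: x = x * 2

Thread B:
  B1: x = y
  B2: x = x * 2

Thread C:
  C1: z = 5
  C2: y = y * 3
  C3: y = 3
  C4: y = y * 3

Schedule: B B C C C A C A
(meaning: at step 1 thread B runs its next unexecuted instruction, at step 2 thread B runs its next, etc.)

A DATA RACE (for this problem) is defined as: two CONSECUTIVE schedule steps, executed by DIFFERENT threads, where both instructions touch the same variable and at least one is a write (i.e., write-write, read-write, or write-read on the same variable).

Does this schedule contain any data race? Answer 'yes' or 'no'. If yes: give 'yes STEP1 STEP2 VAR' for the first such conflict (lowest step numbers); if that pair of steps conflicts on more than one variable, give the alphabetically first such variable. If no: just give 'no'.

Steps 1,2: same thread (B). No race.
Steps 2,3: B(r=x,w=x) vs C(r=-,w=z). No conflict.
Steps 3,4: same thread (C). No race.
Steps 4,5: same thread (C). No race.
Steps 5,6: C(r=-,w=y) vs A(r=x,w=z). No conflict.
Steps 6,7: A(r=x,w=z) vs C(r=y,w=y). No conflict.
Steps 7,8: C(r=y,w=y) vs A(r=x,w=x). No conflict.

Answer: no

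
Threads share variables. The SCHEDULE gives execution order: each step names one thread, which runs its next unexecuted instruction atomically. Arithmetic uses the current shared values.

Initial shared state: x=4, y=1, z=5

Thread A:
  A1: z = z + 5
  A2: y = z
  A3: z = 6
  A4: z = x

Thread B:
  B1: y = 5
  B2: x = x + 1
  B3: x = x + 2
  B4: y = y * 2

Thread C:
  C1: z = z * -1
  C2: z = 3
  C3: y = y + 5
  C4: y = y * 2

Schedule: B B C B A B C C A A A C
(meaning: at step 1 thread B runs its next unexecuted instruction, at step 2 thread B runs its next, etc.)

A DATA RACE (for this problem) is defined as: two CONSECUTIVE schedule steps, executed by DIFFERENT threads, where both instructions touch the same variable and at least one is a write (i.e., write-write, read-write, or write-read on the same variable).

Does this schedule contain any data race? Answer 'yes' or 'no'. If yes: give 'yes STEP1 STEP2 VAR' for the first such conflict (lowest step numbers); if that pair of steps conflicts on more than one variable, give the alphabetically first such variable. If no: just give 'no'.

Steps 1,2: same thread (B). No race.
Steps 2,3: B(r=x,w=x) vs C(r=z,w=z). No conflict.
Steps 3,4: C(r=z,w=z) vs B(r=x,w=x). No conflict.
Steps 4,5: B(r=x,w=x) vs A(r=z,w=z). No conflict.
Steps 5,6: A(r=z,w=z) vs B(r=y,w=y). No conflict.
Steps 6,7: B(r=y,w=y) vs C(r=-,w=z). No conflict.
Steps 7,8: same thread (C). No race.
Steps 8,9: C(y = y + 5) vs A(y = z). RACE on y (W-W).
Steps 9,10: same thread (A). No race.
Steps 10,11: same thread (A). No race.
Steps 11,12: A(r=x,w=z) vs C(r=y,w=y). No conflict.
First conflict at steps 8,9.

Answer: yes 8 9 y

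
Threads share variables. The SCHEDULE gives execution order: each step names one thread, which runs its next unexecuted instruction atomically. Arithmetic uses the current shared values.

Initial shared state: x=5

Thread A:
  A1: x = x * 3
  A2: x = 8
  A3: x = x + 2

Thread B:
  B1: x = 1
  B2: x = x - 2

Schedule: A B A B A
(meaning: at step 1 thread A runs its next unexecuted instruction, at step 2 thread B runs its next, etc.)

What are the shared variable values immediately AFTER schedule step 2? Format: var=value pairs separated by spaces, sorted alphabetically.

Step 1: thread A executes A1 (x = x * 3). Shared: x=15. PCs: A@1 B@0
Step 2: thread B executes B1 (x = 1). Shared: x=1. PCs: A@1 B@1

Answer: x=1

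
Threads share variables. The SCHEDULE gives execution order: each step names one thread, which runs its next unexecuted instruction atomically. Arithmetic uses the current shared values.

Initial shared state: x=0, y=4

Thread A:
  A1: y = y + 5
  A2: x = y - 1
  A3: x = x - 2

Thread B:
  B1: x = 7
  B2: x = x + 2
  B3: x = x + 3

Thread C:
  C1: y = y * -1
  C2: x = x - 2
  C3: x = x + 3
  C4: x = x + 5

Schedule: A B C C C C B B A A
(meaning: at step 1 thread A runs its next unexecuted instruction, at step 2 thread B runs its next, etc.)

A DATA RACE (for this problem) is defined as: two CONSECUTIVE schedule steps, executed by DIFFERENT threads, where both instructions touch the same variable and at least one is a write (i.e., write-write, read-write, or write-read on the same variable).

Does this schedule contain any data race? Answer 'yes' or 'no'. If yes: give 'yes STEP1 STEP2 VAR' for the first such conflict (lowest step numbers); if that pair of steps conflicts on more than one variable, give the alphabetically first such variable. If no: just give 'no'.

Answer: yes 6 7 x

Derivation:
Steps 1,2: A(r=y,w=y) vs B(r=-,w=x). No conflict.
Steps 2,3: B(r=-,w=x) vs C(r=y,w=y). No conflict.
Steps 3,4: same thread (C). No race.
Steps 4,5: same thread (C). No race.
Steps 5,6: same thread (C). No race.
Steps 6,7: C(x = x + 5) vs B(x = x + 2). RACE on x (W-W).
Steps 7,8: same thread (B). No race.
Steps 8,9: B(x = x + 3) vs A(x = y - 1). RACE on x (W-W).
Steps 9,10: same thread (A). No race.
First conflict at steps 6,7.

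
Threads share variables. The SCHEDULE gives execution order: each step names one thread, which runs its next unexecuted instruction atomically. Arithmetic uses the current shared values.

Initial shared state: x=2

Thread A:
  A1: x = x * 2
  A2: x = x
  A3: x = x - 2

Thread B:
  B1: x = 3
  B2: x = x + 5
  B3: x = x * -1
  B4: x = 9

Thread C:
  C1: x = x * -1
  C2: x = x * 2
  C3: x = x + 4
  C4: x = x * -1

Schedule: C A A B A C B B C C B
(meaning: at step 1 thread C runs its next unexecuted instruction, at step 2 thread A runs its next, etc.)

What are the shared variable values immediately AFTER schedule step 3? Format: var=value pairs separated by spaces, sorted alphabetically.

Answer: x=-4

Derivation:
Step 1: thread C executes C1 (x = x * -1). Shared: x=-2. PCs: A@0 B@0 C@1
Step 2: thread A executes A1 (x = x * 2). Shared: x=-4. PCs: A@1 B@0 C@1
Step 3: thread A executes A2 (x = x). Shared: x=-4. PCs: A@2 B@0 C@1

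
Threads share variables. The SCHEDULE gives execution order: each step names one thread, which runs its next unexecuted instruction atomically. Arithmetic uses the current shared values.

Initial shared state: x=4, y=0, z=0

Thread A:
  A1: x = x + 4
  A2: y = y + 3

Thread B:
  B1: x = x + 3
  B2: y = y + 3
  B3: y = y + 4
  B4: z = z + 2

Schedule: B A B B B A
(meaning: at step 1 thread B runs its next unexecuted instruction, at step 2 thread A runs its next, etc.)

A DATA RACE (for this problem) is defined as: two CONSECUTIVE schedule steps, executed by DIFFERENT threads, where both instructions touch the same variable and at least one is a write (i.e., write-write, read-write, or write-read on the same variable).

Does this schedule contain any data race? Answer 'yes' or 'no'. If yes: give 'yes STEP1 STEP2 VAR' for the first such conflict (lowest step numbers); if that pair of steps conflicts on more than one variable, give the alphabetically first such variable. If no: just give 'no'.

Steps 1,2: B(x = x + 3) vs A(x = x + 4). RACE on x (W-W).
Steps 2,3: A(r=x,w=x) vs B(r=y,w=y). No conflict.
Steps 3,4: same thread (B). No race.
Steps 4,5: same thread (B). No race.
Steps 5,6: B(r=z,w=z) vs A(r=y,w=y). No conflict.
First conflict at steps 1,2.

Answer: yes 1 2 x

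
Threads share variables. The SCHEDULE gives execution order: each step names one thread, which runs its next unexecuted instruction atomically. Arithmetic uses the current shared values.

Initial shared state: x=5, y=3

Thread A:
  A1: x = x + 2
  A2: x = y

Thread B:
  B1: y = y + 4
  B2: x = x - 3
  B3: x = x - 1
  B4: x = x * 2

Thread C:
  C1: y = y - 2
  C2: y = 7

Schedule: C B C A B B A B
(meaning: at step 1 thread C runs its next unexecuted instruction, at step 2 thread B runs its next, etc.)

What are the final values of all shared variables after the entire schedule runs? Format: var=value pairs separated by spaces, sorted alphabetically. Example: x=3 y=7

Answer: x=14 y=7

Derivation:
Step 1: thread C executes C1 (y = y - 2). Shared: x=5 y=1. PCs: A@0 B@0 C@1
Step 2: thread B executes B1 (y = y + 4). Shared: x=5 y=5. PCs: A@0 B@1 C@1
Step 3: thread C executes C2 (y = 7). Shared: x=5 y=7. PCs: A@0 B@1 C@2
Step 4: thread A executes A1 (x = x + 2). Shared: x=7 y=7. PCs: A@1 B@1 C@2
Step 5: thread B executes B2 (x = x - 3). Shared: x=4 y=7. PCs: A@1 B@2 C@2
Step 6: thread B executes B3 (x = x - 1). Shared: x=3 y=7. PCs: A@1 B@3 C@2
Step 7: thread A executes A2 (x = y). Shared: x=7 y=7. PCs: A@2 B@3 C@2
Step 8: thread B executes B4 (x = x * 2). Shared: x=14 y=7. PCs: A@2 B@4 C@2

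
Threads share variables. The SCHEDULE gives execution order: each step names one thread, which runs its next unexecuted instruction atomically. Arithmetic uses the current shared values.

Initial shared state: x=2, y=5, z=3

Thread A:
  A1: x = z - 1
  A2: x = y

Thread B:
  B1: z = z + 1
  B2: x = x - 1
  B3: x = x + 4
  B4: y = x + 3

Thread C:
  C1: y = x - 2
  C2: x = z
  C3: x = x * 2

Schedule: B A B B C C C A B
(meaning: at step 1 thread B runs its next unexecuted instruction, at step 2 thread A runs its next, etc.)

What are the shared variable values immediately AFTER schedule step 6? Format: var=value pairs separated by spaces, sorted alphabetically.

Answer: x=4 y=4 z=4

Derivation:
Step 1: thread B executes B1 (z = z + 1). Shared: x=2 y=5 z=4. PCs: A@0 B@1 C@0
Step 2: thread A executes A1 (x = z - 1). Shared: x=3 y=5 z=4. PCs: A@1 B@1 C@0
Step 3: thread B executes B2 (x = x - 1). Shared: x=2 y=5 z=4. PCs: A@1 B@2 C@0
Step 4: thread B executes B3 (x = x + 4). Shared: x=6 y=5 z=4. PCs: A@1 B@3 C@0
Step 5: thread C executes C1 (y = x - 2). Shared: x=6 y=4 z=4. PCs: A@1 B@3 C@1
Step 6: thread C executes C2 (x = z). Shared: x=4 y=4 z=4. PCs: A@1 B@3 C@2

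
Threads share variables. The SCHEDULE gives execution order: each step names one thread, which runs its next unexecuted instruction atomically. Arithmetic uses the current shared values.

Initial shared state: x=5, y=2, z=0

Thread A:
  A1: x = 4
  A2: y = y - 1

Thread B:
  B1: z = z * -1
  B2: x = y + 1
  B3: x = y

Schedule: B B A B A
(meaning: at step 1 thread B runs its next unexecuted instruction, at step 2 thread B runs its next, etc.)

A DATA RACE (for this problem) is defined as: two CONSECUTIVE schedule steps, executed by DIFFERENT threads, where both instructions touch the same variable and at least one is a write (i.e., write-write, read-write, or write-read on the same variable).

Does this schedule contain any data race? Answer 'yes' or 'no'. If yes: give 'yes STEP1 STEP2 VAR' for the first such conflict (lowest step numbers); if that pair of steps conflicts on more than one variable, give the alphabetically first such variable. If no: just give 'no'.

Answer: yes 2 3 x

Derivation:
Steps 1,2: same thread (B). No race.
Steps 2,3: B(x = y + 1) vs A(x = 4). RACE on x (W-W).
Steps 3,4: A(x = 4) vs B(x = y). RACE on x (W-W).
Steps 4,5: B(x = y) vs A(y = y - 1). RACE on y (R-W).
First conflict at steps 2,3.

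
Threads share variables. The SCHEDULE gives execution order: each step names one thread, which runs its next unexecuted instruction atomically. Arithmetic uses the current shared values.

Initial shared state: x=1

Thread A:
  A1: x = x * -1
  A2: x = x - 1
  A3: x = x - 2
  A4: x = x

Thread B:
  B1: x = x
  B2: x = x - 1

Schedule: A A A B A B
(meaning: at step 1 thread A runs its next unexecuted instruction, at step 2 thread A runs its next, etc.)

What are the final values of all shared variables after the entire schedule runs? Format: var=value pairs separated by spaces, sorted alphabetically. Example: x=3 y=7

Step 1: thread A executes A1 (x = x * -1). Shared: x=-1. PCs: A@1 B@0
Step 2: thread A executes A2 (x = x - 1). Shared: x=-2. PCs: A@2 B@0
Step 3: thread A executes A3 (x = x - 2). Shared: x=-4. PCs: A@3 B@0
Step 4: thread B executes B1 (x = x). Shared: x=-4. PCs: A@3 B@1
Step 5: thread A executes A4 (x = x). Shared: x=-4. PCs: A@4 B@1
Step 6: thread B executes B2 (x = x - 1). Shared: x=-5. PCs: A@4 B@2

Answer: x=-5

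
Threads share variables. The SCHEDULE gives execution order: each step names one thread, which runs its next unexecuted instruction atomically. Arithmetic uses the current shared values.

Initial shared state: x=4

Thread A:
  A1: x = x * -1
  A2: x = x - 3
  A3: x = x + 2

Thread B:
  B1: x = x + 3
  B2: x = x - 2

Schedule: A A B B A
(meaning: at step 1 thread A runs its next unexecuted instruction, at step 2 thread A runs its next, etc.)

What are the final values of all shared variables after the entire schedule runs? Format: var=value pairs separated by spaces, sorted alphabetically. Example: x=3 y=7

Step 1: thread A executes A1 (x = x * -1). Shared: x=-4. PCs: A@1 B@0
Step 2: thread A executes A2 (x = x - 3). Shared: x=-7. PCs: A@2 B@0
Step 3: thread B executes B1 (x = x + 3). Shared: x=-4. PCs: A@2 B@1
Step 4: thread B executes B2 (x = x - 2). Shared: x=-6. PCs: A@2 B@2
Step 5: thread A executes A3 (x = x + 2). Shared: x=-4. PCs: A@3 B@2

Answer: x=-4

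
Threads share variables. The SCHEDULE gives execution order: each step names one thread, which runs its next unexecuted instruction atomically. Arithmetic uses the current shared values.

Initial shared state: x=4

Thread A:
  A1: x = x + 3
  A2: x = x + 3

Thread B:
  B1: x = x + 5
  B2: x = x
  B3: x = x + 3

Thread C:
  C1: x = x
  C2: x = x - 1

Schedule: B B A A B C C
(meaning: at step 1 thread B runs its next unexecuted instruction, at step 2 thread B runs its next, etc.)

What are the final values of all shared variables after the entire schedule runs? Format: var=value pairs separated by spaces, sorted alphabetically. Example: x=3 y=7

Answer: x=17

Derivation:
Step 1: thread B executes B1 (x = x + 5). Shared: x=9. PCs: A@0 B@1 C@0
Step 2: thread B executes B2 (x = x). Shared: x=9. PCs: A@0 B@2 C@0
Step 3: thread A executes A1 (x = x + 3). Shared: x=12. PCs: A@1 B@2 C@0
Step 4: thread A executes A2 (x = x + 3). Shared: x=15. PCs: A@2 B@2 C@0
Step 5: thread B executes B3 (x = x + 3). Shared: x=18. PCs: A@2 B@3 C@0
Step 6: thread C executes C1 (x = x). Shared: x=18. PCs: A@2 B@3 C@1
Step 7: thread C executes C2 (x = x - 1). Shared: x=17. PCs: A@2 B@3 C@2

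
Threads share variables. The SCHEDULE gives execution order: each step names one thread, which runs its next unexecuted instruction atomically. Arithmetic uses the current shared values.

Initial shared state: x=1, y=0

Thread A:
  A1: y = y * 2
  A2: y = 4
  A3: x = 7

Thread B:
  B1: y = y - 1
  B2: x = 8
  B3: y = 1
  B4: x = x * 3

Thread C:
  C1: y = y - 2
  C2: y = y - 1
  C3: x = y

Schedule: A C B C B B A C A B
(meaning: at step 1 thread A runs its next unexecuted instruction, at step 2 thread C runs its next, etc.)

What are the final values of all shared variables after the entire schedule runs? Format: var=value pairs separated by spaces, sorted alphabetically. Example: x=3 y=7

Answer: x=21 y=4

Derivation:
Step 1: thread A executes A1 (y = y * 2). Shared: x=1 y=0. PCs: A@1 B@0 C@0
Step 2: thread C executes C1 (y = y - 2). Shared: x=1 y=-2. PCs: A@1 B@0 C@1
Step 3: thread B executes B1 (y = y - 1). Shared: x=1 y=-3. PCs: A@1 B@1 C@1
Step 4: thread C executes C2 (y = y - 1). Shared: x=1 y=-4. PCs: A@1 B@1 C@2
Step 5: thread B executes B2 (x = 8). Shared: x=8 y=-4. PCs: A@1 B@2 C@2
Step 6: thread B executes B3 (y = 1). Shared: x=8 y=1. PCs: A@1 B@3 C@2
Step 7: thread A executes A2 (y = 4). Shared: x=8 y=4. PCs: A@2 B@3 C@2
Step 8: thread C executes C3 (x = y). Shared: x=4 y=4. PCs: A@2 B@3 C@3
Step 9: thread A executes A3 (x = 7). Shared: x=7 y=4. PCs: A@3 B@3 C@3
Step 10: thread B executes B4 (x = x * 3). Shared: x=21 y=4. PCs: A@3 B@4 C@3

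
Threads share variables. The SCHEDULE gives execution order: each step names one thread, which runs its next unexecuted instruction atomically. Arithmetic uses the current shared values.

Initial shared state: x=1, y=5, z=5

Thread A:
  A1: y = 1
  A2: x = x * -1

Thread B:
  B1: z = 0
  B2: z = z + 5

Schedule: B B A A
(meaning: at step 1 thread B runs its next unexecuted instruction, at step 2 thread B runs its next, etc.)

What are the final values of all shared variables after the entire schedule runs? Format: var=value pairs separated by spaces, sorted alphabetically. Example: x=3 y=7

Answer: x=-1 y=1 z=5

Derivation:
Step 1: thread B executes B1 (z = 0). Shared: x=1 y=5 z=0. PCs: A@0 B@1
Step 2: thread B executes B2 (z = z + 5). Shared: x=1 y=5 z=5. PCs: A@0 B@2
Step 3: thread A executes A1 (y = 1). Shared: x=1 y=1 z=5. PCs: A@1 B@2
Step 4: thread A executes A2 (x = x * -1). Shared: x=-1 y=1 z=5. PCs: A@2 B@2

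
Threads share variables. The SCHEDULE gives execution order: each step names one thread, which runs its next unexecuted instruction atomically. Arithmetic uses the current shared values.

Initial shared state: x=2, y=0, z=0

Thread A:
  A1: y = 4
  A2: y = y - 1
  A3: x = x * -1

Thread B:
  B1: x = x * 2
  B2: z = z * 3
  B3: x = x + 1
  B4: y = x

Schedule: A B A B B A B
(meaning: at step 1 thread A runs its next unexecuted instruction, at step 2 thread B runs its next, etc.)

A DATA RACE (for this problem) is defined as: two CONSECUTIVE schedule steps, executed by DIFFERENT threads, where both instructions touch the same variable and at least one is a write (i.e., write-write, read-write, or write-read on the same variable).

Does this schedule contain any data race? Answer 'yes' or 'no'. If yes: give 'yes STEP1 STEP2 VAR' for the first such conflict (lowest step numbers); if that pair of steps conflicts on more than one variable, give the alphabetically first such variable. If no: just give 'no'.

Steps 1,2: A(r=-,w=y) vs B(r=x,w=x). No conflict.
Steps 2,3: B(r=x,w=x) vs A(r=y,w=y). No conflict.
Steps 3,4: A(r=y,w=y) vs B(r=z,w=z). No conflict.
Steps 4,5: same thread (B). No race.
Steps 5,6: B(x = x + 1) vs A(x = x * -1). RACE on x (W-W).
Steps 6,7: A(x = x * -1) vs B(y = x). RACE on x (W-R).
First conflict at steps 5,6.

Answer: yes 5 6 x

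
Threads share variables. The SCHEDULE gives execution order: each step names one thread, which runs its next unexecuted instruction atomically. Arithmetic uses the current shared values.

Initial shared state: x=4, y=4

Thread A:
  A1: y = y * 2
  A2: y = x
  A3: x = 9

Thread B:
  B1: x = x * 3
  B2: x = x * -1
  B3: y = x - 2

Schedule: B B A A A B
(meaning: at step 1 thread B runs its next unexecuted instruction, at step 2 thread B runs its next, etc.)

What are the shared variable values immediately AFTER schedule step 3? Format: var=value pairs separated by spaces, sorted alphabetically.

Answer: x=-12 y=8

Derivation:
Step 1: thread B executes B1 (x = x * 3). Shared: x=12 y=4. PCs: A@0 B@1
Step 2: thread B executes B2 (x = x * -1). Shared: x=-12 y=4. PCs: A@0 B@2
Step 3: thread A executes A1 (y = y * 2). Shared: x=-12 y=8. PCs: A@1 B@2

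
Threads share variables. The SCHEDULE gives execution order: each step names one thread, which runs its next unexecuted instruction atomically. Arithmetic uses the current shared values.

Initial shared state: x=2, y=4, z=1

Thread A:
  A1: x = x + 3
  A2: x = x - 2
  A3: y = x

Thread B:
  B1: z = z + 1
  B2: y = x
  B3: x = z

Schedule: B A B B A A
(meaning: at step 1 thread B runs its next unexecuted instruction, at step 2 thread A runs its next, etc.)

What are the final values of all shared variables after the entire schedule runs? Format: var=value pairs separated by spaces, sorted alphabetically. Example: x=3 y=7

Step 1: thread B executes B1 (z = z + 1). Shared: x=2 y=4 z=2. PCs: A@0 B@1
Step 2: thread A executes A1 (x = x + 3). Shared: x=5 y=4 z=2. PCs: A@1 B@1
Step 3: thread B executes B2 (y = x). Shared: x=5 y=5 z=2. PCs: A@1 B@2
Step 4: thread B executes B3 (x = z). Shared: x=2 y=5 z=2. PCs: A@1 B@3
Step 5: thread A executes A2 (x = x - 2). Shared: x=0 y=5 z=2. PCs: A@2 B@3
Step 6: thread A executes A3 (y = x). Shared: x=0 y=0 z=2. PCs: A@3 B@3

Answer: x=0 y=0 z=2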